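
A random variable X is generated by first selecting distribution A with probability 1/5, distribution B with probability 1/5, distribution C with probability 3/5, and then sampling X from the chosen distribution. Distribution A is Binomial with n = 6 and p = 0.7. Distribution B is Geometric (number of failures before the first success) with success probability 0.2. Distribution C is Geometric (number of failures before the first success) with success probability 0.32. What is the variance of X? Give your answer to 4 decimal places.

9.1765

Per component, A: μ=4.2, E[X²]=18.9; B: μ=4, E[X²]=36; C: μ=2.125, E[X²]=11.1562.
E[X] = 0.2·4.2 + 0.2·4 + 0.6·2.125 = 2.915.
E[X²] = 0.2·18.9 + 0.2·36 + 0.6·11.1562 = 17.6737.
Var(X) = E[X²] − (E[X])² = 17.6737 − 8.49722 = 9.17652.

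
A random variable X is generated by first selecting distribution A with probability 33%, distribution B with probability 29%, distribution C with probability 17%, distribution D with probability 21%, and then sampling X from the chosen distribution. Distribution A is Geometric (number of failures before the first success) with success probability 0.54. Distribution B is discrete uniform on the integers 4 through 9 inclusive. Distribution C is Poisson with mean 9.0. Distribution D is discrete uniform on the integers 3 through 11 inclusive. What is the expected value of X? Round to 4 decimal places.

5.1661

Component means — A: 0.851852; B: 6.5; C: 9; D: 7.
E[X] = 0.33·0.851852 + 0.29·6.5 + 0.17·9 + 0.21·7 = 5.16611.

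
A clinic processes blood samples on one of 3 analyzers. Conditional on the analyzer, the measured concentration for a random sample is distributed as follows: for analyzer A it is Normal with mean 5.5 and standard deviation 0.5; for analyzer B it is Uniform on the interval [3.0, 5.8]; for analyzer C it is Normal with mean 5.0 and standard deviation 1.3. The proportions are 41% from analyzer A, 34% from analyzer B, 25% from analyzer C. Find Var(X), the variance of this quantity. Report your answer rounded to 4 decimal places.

Per component, A: μ=5.5, E[X²]=30.5; B: μ=4.4, E[X²]=20.0133; C: μ=5, E[X²]=26.69.
E[X] = 0.41·5.5 + 0.34·4.4 + 0.25·5 = 5.001.
E[X²] = 0.41·30.5 + 0.34·20.0133 + 0.25·26.69 = 25.982.
Var(X) = E[X²] − (E[X])² = 25.982 − 25.01 = 0.972032.

0.9720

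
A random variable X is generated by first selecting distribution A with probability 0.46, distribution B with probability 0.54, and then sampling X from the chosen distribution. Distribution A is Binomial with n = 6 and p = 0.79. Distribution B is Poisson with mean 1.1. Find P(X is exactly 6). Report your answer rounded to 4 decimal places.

Conditional on each component, P(X = 6): A: 0.243087; B: 0.00081903.
By total probability, P(X = 6) = 0.46·0.243087 + 0.54·0.00081903 = 0.112263.

0.1123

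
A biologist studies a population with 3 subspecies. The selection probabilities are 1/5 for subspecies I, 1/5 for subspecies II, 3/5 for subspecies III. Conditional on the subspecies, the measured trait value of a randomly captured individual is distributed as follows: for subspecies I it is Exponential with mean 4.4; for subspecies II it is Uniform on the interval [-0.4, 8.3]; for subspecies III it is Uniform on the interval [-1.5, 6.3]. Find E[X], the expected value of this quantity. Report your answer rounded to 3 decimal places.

Component means — I: 4.4; II: 3.95; III: 2.4.
E[X] = 0.2·4.4 + 0.2·3.95 + 0.6·2.4 = 3.11.

3.110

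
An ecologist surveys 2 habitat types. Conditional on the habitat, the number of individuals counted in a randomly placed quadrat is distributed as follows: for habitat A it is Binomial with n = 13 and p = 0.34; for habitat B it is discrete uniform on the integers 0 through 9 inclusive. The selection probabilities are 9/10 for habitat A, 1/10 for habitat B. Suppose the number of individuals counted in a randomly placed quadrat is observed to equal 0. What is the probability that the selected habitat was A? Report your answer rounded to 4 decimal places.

0.2887

Likelihoods P(X=0 | ·): A: 0.00450891; B: 0.1.
Posterior ∝ prior × likelihood. Numerator for A: 0.9·0.00450891 = 0.00405802.
Normalizing constant: 0.9·0.00450891 + 0.1·0.1 = 0.014058.
P(A | observation) = 0.00405802 / 0.014058 = 0.288662.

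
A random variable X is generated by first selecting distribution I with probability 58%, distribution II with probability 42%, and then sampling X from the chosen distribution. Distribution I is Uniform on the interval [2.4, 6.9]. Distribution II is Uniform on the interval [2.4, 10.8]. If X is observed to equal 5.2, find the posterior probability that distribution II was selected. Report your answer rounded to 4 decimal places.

Likelihoods f(5.2 | ·): I: 0.222222; II: 0.119048.
Posterior ∝ prior × likelihood. Numerator for II: 0.42·0.119048 = 0.05.
Normalizing constant: 0.58·0.222222 + 0.42·0.119048 = 0.178889.
P(II | observation) = 0.05 / 0.178889 = 0.279503.

0.2795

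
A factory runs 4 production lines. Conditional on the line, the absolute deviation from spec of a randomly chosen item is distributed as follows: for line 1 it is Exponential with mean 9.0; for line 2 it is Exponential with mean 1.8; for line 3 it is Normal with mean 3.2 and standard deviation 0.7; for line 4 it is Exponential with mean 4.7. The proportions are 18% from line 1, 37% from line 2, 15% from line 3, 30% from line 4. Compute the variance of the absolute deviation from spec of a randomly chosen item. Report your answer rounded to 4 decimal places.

Per component, 1: μ=9, E[X²]=162; 2: μ=1.8, E[X²]=6.48; 3: μ=3.2, E[X²]=10.73; 4: μ=4.7, E[X²]=44.18.
E[X] = 0.18·9 + 0.37·1.8 + 0.15·3.2 + 0.3·4.7 = 4.176.
E[X²] = 0.18·162 + 0.37·6.48 + 0.15·10.73 + 0.3·44.18 = 46.4211.
Var(X) = E[X²] − (E[X])² = 46.4211 − 17.439 = 28.9821.

28.9821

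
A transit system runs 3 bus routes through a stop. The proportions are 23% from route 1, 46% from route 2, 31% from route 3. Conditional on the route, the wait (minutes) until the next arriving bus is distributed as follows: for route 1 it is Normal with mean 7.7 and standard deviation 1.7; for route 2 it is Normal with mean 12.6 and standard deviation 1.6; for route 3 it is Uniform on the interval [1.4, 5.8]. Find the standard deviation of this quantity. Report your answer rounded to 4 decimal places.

4.1990

Per component, 1: μ=7.7, E[X²]=62.18; 2: μ=12.6, E[X²]=161.32; 3: μ=3.6, E[X²]=14.5733.
E[X] = 0.23·7.7 + 0.46·12.6 + 0.31·3.6 = 8.683.
E[X²] = 0.23·62.18 + 0.46·161.32 + 0.31·14.5733 = 93.0263.
Var(X) = E[X²] − (E[X])² = 93.0263 − 75.3945 = 17.6318.
SD(X) = √17.6318 = 4.19903.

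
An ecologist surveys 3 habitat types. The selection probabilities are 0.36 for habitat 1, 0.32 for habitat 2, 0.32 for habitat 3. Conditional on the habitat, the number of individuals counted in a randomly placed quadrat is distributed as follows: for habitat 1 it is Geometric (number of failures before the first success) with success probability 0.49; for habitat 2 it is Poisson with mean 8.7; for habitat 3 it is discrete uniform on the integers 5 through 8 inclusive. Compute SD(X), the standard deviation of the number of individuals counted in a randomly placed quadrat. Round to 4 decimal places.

Per component, 1: μ=1.04082, E[X²]=3.20741; 2: μ=8.7, E[X²]=84.39; 3: μ=6.5, E[X²]=43.5.
E[X] = 0.36·1.04082 + 0.32·8.7 + 0.32·6.5 = 5.23869.
E[X²] = 0.36·3.20741 + 0.32·84.39 + 0.32·43.5 = 42.0795.
Var(X) = E[X²] − (E[X])² = 42.0795 − 27.4439 = 14.6356.
SD(X) = √14.6356 = 3.82564.

3.8256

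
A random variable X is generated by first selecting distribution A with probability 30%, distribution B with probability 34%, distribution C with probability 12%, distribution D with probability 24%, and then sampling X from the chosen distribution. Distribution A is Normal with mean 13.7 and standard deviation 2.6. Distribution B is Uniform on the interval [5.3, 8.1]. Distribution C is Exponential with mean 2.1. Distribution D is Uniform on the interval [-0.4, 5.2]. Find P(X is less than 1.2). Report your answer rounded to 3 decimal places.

Conditional on each component, P(X < 1.2): A: 7.63413e-07; B: 0; C: 0.435282; D: 0.285714.
By total probability, P(X < 1.2) = 0.3·7.63413e-07 + 0.34·0 + 0.12·0.435282 + 0.24·0.285714 = 0.120805.

0.121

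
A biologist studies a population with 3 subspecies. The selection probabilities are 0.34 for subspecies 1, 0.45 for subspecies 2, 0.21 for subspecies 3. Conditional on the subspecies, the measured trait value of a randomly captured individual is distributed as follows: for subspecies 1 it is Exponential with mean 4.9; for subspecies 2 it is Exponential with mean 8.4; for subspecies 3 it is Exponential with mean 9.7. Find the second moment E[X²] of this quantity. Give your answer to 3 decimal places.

119.349

For each component E[X²] = Var + (mean)², giving 1: 48.02; 2: 141.12; 3: 188.18.
Overall E[X²] = 0.34·48.02 + 0.45·141.12 + 0.21·188.18 = 119.349.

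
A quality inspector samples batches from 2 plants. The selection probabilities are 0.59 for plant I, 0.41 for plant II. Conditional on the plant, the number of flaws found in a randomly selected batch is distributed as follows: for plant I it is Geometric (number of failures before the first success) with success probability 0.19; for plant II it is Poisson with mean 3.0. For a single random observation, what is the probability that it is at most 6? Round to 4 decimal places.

0.8513

Conditional on each plant, P(X ≤ 6): I: 0.771232; II: 0.966491.
By total probability, P(X ≤ 6) = 0.59·0.771232 + 0.41·0.966491 = 0.851288.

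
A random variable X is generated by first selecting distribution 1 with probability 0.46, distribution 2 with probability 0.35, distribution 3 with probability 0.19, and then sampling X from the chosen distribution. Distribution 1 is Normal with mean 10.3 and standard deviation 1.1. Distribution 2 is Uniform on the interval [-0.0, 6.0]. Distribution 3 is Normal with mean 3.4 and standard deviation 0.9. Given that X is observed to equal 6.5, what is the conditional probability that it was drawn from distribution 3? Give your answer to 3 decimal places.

Likelihoods f(6.5 | ·): 1: 0.000929196; 2: 0; 3: 0.00117595.
Posterior ∝ prior × likelihood. Numerator for 3: 0.19·0.00117595 = 0.000223431.
Normalizing constant: 0.46·0.000929196 + 0.35·0 + 0.19·0.00117595 = 0.000650861.
P(3 | observation) = 0.000223431 / 0.000650861 = 0.343285.

0.343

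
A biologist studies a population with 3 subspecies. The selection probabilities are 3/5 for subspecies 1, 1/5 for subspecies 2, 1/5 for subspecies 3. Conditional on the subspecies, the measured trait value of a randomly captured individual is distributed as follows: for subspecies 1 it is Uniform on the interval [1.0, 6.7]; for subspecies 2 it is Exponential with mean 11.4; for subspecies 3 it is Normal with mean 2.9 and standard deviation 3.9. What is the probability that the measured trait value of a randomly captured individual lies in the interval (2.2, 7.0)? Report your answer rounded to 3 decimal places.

Conditional on each subspecies, P(2.2 < X < 7.0): 1: 0.789474; 2: 0.283334; 3: 0.424658.
By total probability, P(2.2 < X < 7.0) = 0.6·0.789474 + 0.2·0.283334 + 0.2·0.424658 = 0.615283.

0.615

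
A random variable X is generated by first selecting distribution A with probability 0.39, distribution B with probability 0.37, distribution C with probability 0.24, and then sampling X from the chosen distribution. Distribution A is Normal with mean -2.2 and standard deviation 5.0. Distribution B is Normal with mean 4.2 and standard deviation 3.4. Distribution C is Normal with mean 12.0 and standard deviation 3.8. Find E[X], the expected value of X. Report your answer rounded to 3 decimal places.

Component means — A: -2.2; B: 4.2; C: 12.
E[X] = 0.39·-2.2 + 0.37·4.2 + 0.24·12 = 3.576.

3.576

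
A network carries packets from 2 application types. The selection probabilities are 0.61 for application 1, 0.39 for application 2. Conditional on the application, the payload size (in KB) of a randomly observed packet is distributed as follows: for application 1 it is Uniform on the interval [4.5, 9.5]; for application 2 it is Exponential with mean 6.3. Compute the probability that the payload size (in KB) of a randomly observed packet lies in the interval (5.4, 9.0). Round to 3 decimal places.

Conditional on each application, P(5.4 < X < 9.0): 1: 0.72; 2: 0.184722.
By total probability, P(5.4 < X < 9.0) = 0.61·0.72 + 0.39·0.184722 = 0.511242.

0.511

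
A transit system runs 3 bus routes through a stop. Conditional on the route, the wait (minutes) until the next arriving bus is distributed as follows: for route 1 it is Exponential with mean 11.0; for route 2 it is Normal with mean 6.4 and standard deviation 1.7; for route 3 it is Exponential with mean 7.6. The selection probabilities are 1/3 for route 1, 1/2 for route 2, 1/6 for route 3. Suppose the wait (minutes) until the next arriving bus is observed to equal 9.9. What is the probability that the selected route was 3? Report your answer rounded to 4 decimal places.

0.1841

Likelihoods f(9.9 | ·): 1: 0.0369609; 2: 0.0281856; 3: 0.0357652.
Posterior ∝ prior × likelihood. Numerator for 3: 0.166667·0.0357652 = 0.00596087.
Normalizing constant: 0.333333·0.0369609 + 0.5·0.0281856 + 0.166667·0.0357652 = 0.032374.
P(3 | observation) = 0.00596087 / 0.032374 = 0.184125.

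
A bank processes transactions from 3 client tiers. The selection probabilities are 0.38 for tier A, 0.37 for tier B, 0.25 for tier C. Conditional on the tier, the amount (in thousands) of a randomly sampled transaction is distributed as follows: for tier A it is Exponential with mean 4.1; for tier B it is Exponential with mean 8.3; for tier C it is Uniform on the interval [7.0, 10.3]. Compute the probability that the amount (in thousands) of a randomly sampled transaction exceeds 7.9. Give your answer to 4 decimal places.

0.3800

Conditional on each tier, P(X > 7.9): A: 0.145609; B: 0.386043; C: 0.727273.
By total probability, P(X > 7.9) = 0.38·0.145609 + 0.37·0.386043 + 0.25·0.727273 = 0.379985.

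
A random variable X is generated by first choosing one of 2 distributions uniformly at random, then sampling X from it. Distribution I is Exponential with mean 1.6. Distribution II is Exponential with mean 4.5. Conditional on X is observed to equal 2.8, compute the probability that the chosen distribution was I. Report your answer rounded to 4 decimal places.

0.4766

Likelihoods f(2.8 | ·): I: 0.108609; II: 0.119278.
Posterior ∝ prior × likelihood. Numerator for I: 0.5·0.108609 = 0.0543044.
Normalizing constant: 0.5·0.108609 + 0.5·0.119278 = 0.113943.
P(I | observation) = 0.0543044 / 0.113943 = 0.476591.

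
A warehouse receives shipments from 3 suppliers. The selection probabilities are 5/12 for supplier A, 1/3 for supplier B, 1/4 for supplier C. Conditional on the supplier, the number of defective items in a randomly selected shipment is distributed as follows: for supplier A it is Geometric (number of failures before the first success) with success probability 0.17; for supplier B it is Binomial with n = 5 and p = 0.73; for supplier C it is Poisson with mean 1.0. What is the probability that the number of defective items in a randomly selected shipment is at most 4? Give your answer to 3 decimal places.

Conditional on each supplier, P(X ≤ 4): A: 0.606096; B: 0.792693; C: 0.99634.
By total probability, P(X ≤ 4) = 0.416667·0.606096 + 0.333333·0.792693 + 0.25·0.99634 = 0.765856.

0.766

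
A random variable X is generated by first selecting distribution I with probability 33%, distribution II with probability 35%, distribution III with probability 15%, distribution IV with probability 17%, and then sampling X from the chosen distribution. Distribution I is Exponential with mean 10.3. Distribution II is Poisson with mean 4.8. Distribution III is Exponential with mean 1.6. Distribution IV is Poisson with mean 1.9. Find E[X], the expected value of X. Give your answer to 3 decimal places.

5.642

Component means — I: 10.3; II: 4.8; III: 1.6; IV: 1.9.
E[X] = 0.33·10.3 + 0.35·4.8 + 0.15·1.6 + 0.17·1.9 = 5.642.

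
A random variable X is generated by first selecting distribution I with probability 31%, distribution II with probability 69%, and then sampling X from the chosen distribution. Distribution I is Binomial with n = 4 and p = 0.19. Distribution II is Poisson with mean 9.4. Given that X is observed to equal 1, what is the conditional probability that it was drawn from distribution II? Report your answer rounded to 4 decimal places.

0.0043

Likelihoods P(X=1 | ·): I: 0.403895; II: 0.000777606.
Posterior ∝ prior × likelihood. Numerator for II: 0.69·0.000777606 = 0.000536548.
Normalizing constant: 0.31·0.403895 + 0.69·0.000777606 = 0.125744.
P(II | observation) = 0.000536548 / 0.125744 = 0.00426699.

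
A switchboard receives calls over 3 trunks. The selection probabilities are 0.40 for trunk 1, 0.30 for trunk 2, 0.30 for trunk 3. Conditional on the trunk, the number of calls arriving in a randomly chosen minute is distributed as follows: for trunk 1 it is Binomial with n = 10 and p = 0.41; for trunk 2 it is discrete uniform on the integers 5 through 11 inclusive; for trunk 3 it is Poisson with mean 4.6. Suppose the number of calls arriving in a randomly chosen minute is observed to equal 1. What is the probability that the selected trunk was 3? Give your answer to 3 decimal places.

Likelihoods P(X=1 | ·): 1: 0.0355183; 2: 0; 3: 0.0462384.
Posterior ∝ prior × likelihood. Numerator for 3: 0.3·0.0462384 = 0.0138715.
Normalizing constant: 0.4·0.0355183 + 0.3·0 + 0.3·0.0462384 = 0.0280788.
P(3 | observation) = 0.0138715 / 0.0280788 = 0.494021.

0.494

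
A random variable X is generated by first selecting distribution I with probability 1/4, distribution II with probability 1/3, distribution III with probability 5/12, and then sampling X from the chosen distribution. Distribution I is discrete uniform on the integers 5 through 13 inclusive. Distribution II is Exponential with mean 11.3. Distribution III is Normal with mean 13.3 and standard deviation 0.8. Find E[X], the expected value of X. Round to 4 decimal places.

Component means — I: 9; II: 11.3; III: 13.3.
E[X] = 0.25·9 + 0.333333·11.3 + 0.416667·13.3 = 11.5583.

11.5583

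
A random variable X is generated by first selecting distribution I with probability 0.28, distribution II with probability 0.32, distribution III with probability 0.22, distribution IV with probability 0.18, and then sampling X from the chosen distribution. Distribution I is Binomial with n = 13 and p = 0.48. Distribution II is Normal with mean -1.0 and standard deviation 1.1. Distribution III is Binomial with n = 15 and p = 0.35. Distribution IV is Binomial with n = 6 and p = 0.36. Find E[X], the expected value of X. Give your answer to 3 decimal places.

Component means — I: 6.24; II: -1; III: 5.25; IV: 2.16.
E[X] = 0.28·6.24 + 0.32·-1 + 0.22·5.25 + 0.18·2.16 = 2.971.

2.971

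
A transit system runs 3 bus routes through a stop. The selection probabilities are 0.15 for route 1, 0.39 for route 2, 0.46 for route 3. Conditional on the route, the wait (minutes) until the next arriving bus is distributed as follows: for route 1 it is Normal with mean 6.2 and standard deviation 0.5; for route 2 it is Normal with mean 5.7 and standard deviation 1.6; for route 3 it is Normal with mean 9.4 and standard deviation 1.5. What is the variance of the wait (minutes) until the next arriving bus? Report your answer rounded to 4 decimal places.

Per component, 1: μ=6.2, E[X²]=38.69; 2: μ=5.7, E[X²]=35.05; 3: μ=9.4, E[X²]=90.61.
E[X] = 0.15·6.2 + 0.39·5.7 + 0.46·9.4 = 7.477.
E[X²] = 0.15·38.69 + 0.39·35.05 + 0.46·90.61 = 61.1536.
Var(X) = E[X²] − (E[X])² = 61.1536 − 55.9055 = 5.24807.

5.2481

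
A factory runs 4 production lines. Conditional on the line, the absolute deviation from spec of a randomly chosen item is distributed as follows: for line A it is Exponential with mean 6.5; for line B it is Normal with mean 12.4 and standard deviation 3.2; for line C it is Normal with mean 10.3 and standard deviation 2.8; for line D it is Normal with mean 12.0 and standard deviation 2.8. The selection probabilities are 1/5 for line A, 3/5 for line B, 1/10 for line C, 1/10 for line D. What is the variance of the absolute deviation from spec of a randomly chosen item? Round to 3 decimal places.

21.536

Per component, A: μ=6.5, E[X²]=84.5; B: μ=12.4, E[X²]=164; C: μ=10.3, E[X²]=113.93; D: μ=12, E[X²]=151.84.
E[X] = 0.2·6.5 + 0.6·12.4 + 0.1·10.3 + 0.1·12 = 10.97.
E[X²] = 0.2·84.5 + 0.6·164 + 0.1·113.93 + 0.1·151.84 = 141.877.
Var(X) = E[X²] − (E[X])² = 141.877 − 120.341 = 21.5361.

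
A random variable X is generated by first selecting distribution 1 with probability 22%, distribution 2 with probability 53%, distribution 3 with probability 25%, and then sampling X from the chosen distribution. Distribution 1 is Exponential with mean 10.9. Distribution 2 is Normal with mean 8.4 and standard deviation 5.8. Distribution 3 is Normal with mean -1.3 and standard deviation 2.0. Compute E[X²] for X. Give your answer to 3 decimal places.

108.925

For each component E[X²] = Var + (mean)², giving 1: 237.62; 2: 104.2; 3: 5.69.
Overall E[X²] = 0.22·237.62 + 0.53·104.2 + 0.25·5.69 = 108.925.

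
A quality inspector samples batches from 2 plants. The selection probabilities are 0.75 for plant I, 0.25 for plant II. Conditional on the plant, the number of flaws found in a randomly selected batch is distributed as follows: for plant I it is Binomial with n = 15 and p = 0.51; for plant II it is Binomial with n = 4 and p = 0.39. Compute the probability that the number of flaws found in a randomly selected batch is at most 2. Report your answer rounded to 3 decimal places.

0.210

Conditional on each plant, P(X ≤ 2): I: 0.0029382; II: 0.832127.
By total probability, P(X ≤ 2) = 0.75·0.0029382 + 0.25·0.832127 = 0.210235.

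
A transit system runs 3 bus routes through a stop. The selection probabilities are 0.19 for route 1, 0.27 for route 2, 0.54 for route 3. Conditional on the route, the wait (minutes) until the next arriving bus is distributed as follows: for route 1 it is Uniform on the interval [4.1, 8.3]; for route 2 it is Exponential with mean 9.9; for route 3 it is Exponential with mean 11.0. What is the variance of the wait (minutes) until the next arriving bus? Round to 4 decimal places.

95.3246

Per component, 1: μ=6.2, E[X²]=39.91; 2: μ=9.9, E[X²]=196.02; 3: μ=11, E[X²]=242.
E[X] = 0.19·6.2 + 0.27·9.9 + 0.54·11 = 9.791.
E[X²] = 0.19·39.91 + 0.27·196.02 + 0.54·242 = 191.188.
Var(X) = E[X²] − (E[X])² = 191.188 − 95.8637 = 95.3246.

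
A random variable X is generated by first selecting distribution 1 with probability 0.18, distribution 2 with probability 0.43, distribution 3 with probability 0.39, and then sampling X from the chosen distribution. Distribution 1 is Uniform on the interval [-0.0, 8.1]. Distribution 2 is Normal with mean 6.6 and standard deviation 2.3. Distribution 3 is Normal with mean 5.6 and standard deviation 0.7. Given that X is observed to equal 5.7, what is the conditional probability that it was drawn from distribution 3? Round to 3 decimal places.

Likelihoods f(5.7 | ·): 1: 0.123457; 2: 0.160669; 3: 0.564132.
Posterior ∝ prior × likelihood. Numerator for 3: 0.39·0.564132 = 0.220011.
Normalizing constant: 0.18·0.123457 + 0.43·0.160669 + 0.39·0.564132 = 0.311321.
P(3 | observation) = 0.220011 / 0.311321 = 0.706702.

0.707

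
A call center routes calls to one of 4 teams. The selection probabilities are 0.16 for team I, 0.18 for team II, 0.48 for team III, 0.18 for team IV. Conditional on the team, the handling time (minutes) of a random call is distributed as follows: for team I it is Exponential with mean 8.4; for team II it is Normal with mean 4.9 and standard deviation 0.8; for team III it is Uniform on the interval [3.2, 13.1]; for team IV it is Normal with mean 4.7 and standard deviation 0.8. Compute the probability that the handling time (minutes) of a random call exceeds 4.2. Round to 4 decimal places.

Conditional on each team, P(X > 4.2): I: 0.606531; II: 0.809213; III: 0.89899; IV: 0.734014.
By total probability, P(X > 4.2) = 0.16·0.606531 + 0.18·0.809213 + 0.48·0.89899 + 0.18·0.734014 = 0.806341.

0.8063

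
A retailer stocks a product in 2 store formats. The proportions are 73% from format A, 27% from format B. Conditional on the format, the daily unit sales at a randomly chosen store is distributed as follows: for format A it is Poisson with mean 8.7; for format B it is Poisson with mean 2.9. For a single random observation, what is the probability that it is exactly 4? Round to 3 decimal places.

Conditional on each format, P(X = 4): A: 0.0397653; B: 0.162154.
By total probability, P(X = 4) = 0.73·0.0397653 + 0.27·0.162154 = 0.0728101.

0.073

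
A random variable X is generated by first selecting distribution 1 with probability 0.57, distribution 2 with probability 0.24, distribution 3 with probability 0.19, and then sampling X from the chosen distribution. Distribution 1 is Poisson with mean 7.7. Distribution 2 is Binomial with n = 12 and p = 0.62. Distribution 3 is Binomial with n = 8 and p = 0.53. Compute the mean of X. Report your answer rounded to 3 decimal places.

6.980

Component means — 1: 7.7; 2: 7.44; 3: 4.24.
E[X] = 0.57·7.7 + 0.24·7.44 + 0.19·4.24 = 6.9802.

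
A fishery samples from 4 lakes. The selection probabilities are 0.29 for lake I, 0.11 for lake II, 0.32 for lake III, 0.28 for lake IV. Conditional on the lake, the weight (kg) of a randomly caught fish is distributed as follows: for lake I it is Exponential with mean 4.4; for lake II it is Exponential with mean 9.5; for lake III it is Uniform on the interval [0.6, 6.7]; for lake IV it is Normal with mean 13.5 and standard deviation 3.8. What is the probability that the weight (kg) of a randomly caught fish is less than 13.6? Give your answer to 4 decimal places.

0.8235

Conditional on each lake, P(X < 13.6): I: 0.954539; II: 0.761069; III: 1; IV: 0.510497.
By total probability, P(X < 13.6) = 0.29·0.954539 + 0.11·0.761069 + 0.32·1 + 0.28·0.510497 = 0.823473.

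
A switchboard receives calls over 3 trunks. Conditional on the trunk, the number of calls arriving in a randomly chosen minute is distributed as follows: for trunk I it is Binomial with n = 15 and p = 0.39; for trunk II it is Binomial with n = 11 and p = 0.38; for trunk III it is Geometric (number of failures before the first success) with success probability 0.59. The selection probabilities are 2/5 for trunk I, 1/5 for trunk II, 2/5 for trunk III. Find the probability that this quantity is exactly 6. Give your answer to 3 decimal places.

Conditional on each trunk, P(X = 6): I: 0.205949; II: 0.127439; III: 0.00280256.
By total probability, P(X = 6) = 0.4·0.205949 + 0.2·0.127439 + 0.4·0.00280256 = 0.108989.

0.109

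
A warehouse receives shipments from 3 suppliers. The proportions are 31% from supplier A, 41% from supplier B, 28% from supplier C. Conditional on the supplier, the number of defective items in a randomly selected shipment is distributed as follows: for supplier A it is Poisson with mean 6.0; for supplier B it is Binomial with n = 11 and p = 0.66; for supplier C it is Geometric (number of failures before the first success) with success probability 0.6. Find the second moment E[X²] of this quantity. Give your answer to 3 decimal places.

For each component E[X²] = Var + (mean)², giving A: 42; B: 55.176; C: 1.55556.
Overall E[X²] = 0.31·42 + 0.41·55.176 + 0.28·1.55556 = 36.0777.

36.078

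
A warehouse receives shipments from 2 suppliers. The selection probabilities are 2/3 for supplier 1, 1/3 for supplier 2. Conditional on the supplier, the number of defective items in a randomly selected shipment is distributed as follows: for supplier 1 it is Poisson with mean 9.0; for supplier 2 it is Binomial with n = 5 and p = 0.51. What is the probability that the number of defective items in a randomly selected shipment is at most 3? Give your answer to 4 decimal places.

0.2807

Conditional on each supplier, P(X ≤ 3): 1: 0.0212265; 2: 0.79975.
By total probability, P(X ≤ 3) = 0.666667·0.0212265 + 0.333333·0.79975 = 0.280734.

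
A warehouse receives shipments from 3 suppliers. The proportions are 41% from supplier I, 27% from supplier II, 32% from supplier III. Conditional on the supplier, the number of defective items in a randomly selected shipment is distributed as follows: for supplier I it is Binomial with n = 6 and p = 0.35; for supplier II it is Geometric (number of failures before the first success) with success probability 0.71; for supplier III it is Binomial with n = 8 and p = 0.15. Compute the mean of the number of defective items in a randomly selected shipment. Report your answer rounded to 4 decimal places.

1.3553

Component means — I: 2.1; II: 0.408451; III: 1.2.
E[X] = 0.41·2.1 + 0.27·0.408451 + 0.32·1.2 = 1.35528.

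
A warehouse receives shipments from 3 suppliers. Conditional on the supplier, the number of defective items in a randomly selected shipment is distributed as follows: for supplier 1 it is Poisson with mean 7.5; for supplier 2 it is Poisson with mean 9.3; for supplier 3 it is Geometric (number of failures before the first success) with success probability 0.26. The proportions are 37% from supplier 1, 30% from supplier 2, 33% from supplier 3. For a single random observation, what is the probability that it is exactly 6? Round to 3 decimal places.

0.089

Conditional on each supplier, P(X = 6): 1: 0.136718; 2: 0.0821536; 3: 0.0426937.
By total probability, P(X = 6) = 0.37·0.136718 + 0.3·0.0821536 + 0.33·0.0426937 = 0.0893207.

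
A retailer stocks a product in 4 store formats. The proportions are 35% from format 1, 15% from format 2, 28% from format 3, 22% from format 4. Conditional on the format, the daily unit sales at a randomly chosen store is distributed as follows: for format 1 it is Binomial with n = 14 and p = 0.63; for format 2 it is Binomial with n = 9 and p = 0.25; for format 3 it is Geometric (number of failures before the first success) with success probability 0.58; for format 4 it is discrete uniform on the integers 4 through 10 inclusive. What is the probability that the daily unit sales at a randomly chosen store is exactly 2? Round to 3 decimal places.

Conditional on each format, P(X = 2): 1: 0.000237762; 2: 0.300339; 3: 0.102312; 4: 0.
By total probability, P(X = 2) = 0.35·0.000237762 + 0.15·0.300339 + 0.28·0.102312 + 0.22·0 = 0.0737814.

0.074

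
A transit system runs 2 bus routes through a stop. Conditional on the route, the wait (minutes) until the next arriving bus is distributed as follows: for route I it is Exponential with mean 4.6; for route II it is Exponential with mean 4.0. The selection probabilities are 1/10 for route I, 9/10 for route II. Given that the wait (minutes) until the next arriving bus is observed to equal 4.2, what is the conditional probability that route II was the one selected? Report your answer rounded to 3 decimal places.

0.900

Likelihoods f(4.2 | ·): I: 0.0872394; II: 0.0874844.
Posterior ∝ prior × likelihood. Numerator for II: 0.9·0.0874844 = 0.078736.
Normalizing constant: 0.1·0.0872394 + 0.9·0.0874844 = 0.0874599.
P(II | observation) = 0.078736 / 0.0874599 = 0.900252.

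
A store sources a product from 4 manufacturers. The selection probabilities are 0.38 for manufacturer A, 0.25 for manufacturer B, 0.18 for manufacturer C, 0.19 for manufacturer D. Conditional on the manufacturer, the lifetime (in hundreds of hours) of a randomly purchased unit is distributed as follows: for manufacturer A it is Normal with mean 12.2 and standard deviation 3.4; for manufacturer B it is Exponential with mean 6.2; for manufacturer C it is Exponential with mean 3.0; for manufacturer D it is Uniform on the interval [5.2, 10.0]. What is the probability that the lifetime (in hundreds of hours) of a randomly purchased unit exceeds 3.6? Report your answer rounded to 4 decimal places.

Conditional on each manufacturer, P(X > 3.6): A: 0.994287; B: 0.559537; C: 0.301194; D: 1.
By total probability, P(X > 3.6) = 0.38·0.994287 + 0.25·0.559537 + 0.18·0.301194 + 0.19·1 = 0.761928.

0.7619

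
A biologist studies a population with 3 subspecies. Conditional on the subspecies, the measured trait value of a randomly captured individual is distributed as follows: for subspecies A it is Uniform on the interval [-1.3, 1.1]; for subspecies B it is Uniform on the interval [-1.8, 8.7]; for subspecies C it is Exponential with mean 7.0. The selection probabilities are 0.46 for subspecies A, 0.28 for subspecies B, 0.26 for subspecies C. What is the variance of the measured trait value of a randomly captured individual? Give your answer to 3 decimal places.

24.103

Per component, A: μ=-0.1, E[X²]=0.49; B: μ=3.45, E[X²]=21.09; C: μ=7, E[X²]=98.
E[X] = 0.46·-0.1 + 0.28·3.45 + 0.26·7 = 2.74.
E[X²] = 0.46·0.49 + 0.28·21.09 + 0.26·98 = 31.6106.
Var(X) = E[X²] − (E[X])² = 31.6106 − 7.5076 = 24.103.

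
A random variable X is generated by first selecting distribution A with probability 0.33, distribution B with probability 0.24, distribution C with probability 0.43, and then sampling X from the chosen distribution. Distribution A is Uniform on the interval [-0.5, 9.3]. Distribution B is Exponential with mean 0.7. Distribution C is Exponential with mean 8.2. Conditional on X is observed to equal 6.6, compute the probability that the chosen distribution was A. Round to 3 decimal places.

0.589

Likelihoods f(6.6 | ·): A: 0.102041; B: 0.000114849; C: 0.0545296.
Posterior ∝ prior × likelihood. Numerator for A: 0.33·0.102041 = 0.0336735.
Normalizing constant: 0.33·0.102041 + 0.24·0.000114849 + 0.43·0.0545296 = 0.0571487.
P(A | observation) = 0.0336735 / 0.0571487 = 0.589225.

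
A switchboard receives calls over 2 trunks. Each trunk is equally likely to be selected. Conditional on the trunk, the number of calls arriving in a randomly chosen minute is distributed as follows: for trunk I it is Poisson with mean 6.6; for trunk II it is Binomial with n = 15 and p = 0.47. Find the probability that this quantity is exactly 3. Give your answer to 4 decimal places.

Conditional on each trunk, P(X = 3): I: 0.0651834; II: 0.0232068.
By total probability, P(X = 3) = 0.5·0.0651834 + 0.5·0.0232068 = 0.0441951.

0.0442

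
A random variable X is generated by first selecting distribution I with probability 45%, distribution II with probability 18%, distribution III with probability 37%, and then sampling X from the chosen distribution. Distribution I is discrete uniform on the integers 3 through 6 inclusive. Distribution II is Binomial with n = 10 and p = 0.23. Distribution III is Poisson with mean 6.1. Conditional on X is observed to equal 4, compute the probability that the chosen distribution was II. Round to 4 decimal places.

0.1209

Likelihoods P(X=4 | ·): I: 0.25; II: 0.122483; III: 0.129393.
Posterior ∝ prior × likelihood. Numerator for II: 0.18·0.122483 = 0.0220469.
Normalizing constant: 0.45·0.25 + 0.18·0.122483 + 0.37·0.129393 = 0.182422.
P(II | observation) = 0.0220469 / 0.182422 = 0.120856.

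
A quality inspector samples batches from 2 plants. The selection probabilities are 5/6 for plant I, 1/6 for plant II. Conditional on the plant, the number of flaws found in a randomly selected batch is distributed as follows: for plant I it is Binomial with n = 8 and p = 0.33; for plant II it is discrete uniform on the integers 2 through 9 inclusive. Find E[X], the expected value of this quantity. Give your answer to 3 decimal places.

3.117

Component means — I: 2.64; II: 5.5.
E[X] = 0.833333·2.64 + 0.166667·5.5 = 3.11667.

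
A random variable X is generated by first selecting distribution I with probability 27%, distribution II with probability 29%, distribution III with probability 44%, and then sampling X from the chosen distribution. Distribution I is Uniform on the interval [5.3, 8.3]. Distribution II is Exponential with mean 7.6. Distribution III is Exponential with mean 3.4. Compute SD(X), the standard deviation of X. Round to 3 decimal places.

Per component, I: μ=6.8, E[X²]=46.99; II: μ=7.6, E[X²]=115.52; III: μ=3.4, E[X²]=23.12.
E[X] = 0.27·6.8 + 0.29·7.6 + 0.44·3.4 = 5.536.
E[X²] = 0.27·46.99 + 0.29·115.52 + 0.44·23.12 = 56.3609.
Var(X) = E[X²] − (E[X])² = 56.3609 − 30.6473 = 25.7136.
SD(X) = √25.7136 = 5.07086.

5.071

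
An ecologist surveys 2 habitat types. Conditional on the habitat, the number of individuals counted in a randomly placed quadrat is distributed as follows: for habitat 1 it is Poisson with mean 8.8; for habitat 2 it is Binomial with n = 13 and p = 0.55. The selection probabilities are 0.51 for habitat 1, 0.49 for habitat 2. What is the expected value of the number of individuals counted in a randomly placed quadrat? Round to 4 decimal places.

Component means — 1: 8.8; 2: 7.15.
E[X] = 0.51·8.8 + 0.49·7.15 = 7.9915.

7.9915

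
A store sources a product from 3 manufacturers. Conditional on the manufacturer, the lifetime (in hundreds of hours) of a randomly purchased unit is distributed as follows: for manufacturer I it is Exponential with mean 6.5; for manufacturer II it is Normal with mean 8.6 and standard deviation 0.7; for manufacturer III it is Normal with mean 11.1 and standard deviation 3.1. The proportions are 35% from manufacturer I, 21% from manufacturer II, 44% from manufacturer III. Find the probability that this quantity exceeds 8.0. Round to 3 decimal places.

Conditional on each manufacturer, P(X > 8.0): I: 0.292068; II: 0.804317; III: 0.841345.
By total probability, P(X > 8.0) = 0.35·0.292068 + 0.21·0.804317 + 0.44·0.841345 = 0.641322.

0.641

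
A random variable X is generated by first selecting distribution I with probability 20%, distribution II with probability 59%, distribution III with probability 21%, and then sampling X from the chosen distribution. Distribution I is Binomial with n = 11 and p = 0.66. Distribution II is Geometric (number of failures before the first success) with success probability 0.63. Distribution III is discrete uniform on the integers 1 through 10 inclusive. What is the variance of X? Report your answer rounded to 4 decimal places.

11.1505

Per component, I: μ=7.26, E[X²]=55.176; II: μ=0.587302, E[X²]=1.27715; III: μ=5.5, E[X²]=38.5.
E[X] = 0.2·7.26 + 0.59·0.587302 + 0.21·5.5 = 2.95351.
E[X²] = 0.2·55.176 + 0.59·1.27715 + 0.21·38.5 = 19.8737.
Var(X) = E[X²] − (E[X])² = 19.8737 − 8.72321 = 11.1505.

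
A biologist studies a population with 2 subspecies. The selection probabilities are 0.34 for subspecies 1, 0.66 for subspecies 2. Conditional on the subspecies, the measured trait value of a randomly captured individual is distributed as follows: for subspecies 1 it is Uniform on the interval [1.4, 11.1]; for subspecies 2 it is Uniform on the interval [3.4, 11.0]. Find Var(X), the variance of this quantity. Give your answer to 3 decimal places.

6.045

Per component, 1: μ=6.25, E[X²]=46.9033; 2: μ=7.2, E[X²]=56.6533.
E[X] = 0.34·6.25 + 0.66·7.2 = 6.877.
E[X²] = 0.34·46.9033 + 0.66·56.6533 = 53.3383.
Var(X) = E[X²] − (E[X])² = 53.3383 − 47.2931 = 6.0452.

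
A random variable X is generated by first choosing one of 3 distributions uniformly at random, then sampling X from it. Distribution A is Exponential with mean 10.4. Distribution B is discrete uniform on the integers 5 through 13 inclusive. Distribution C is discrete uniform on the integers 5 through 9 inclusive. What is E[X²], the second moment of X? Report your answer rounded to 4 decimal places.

118.3289

For each component E[X²] = Var + (mean)², giving A: 216.32; B: 87.6667; C: 51.
Overall E[X²] = 0.333333·216.32 + 0.333333·87.6667 + 0.333333·51 = 118.329.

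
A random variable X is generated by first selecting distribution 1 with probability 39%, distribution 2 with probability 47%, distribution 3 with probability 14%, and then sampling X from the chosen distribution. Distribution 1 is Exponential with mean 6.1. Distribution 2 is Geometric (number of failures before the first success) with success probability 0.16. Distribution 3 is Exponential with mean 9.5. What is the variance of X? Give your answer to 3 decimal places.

44.521

Per component, 1: μ=6.1, E[X²]=74.42; 2: μ=5.25, E[X²]=60.375; 3: μ=9.5, E[X²]=180.5.
E[X] = 0.39·6.1 + 0.47·5.25 + 0.14·9.5 = 6.1765.
E[X²] = 0.39·74.42 + 0.47·60.375 + 0.14·180.5 = 82.6701.
Var(X) = E[X²] − (E[X])² = 82.6701 − 38.1492 = 44.5209.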